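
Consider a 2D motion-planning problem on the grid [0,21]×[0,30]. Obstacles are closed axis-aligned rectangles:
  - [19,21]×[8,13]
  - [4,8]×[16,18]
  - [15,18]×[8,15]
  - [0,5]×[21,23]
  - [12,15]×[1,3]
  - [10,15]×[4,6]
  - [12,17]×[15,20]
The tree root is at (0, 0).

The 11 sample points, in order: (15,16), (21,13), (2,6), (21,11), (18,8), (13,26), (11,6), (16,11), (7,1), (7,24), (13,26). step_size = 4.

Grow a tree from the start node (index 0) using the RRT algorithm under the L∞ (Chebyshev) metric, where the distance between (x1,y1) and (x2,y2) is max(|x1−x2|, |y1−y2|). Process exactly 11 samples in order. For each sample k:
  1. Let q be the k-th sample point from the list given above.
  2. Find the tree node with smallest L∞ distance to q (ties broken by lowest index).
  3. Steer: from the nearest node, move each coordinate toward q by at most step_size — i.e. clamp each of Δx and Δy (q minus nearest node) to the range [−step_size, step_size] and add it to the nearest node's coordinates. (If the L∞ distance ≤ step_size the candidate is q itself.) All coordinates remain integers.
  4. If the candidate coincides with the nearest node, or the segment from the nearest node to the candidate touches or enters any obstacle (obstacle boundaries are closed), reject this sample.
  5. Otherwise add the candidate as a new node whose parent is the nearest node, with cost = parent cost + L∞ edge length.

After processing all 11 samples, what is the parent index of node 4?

1. q=(15,16) nearest=0 d=16 new=(4,4) → add node 1 parent=0 cost=4
2. q=(21,13) nearest=1 d=17 new=(8,8) → add node 2 parent=1 cost=8
3. q=(2,6) nearest=1 d=2 new=(2,6) → add node 3 parent=1 cost=6
4. q=(21,11) nearest=2 d=13 new=(12,11) → add node 4 parent=2 cost=12
5. q=(18,8) nearest=4 d=6 new=(16,8) → blocked by [15,18]×[8,15], reject
6. q=(13,26) nearest=4 d=15 new=(13,15) → blocked by [12,17]×[15,20], reject
7. q=(11,6) nearest=2 d=3 new=(11,6) → blocked by [10,15]×[4,6], reject
8. q=(16,11) nearest=4 d=4 new=(16,11) → blocked by [15,18]×[8,15], reject
9. q=(7,1) nearest=1 d=3 new=(7,1) → add node 5 parent=1 cost=7
10. q=(7,24) nearest=4 d=13 new=(8,15) → add node 6 parent=4 cost=16
11. q=(13,26) nearest=6 d=11 new=(12,19) → blocked by [12,17]×[15,20], reject

Parent of node 4: 2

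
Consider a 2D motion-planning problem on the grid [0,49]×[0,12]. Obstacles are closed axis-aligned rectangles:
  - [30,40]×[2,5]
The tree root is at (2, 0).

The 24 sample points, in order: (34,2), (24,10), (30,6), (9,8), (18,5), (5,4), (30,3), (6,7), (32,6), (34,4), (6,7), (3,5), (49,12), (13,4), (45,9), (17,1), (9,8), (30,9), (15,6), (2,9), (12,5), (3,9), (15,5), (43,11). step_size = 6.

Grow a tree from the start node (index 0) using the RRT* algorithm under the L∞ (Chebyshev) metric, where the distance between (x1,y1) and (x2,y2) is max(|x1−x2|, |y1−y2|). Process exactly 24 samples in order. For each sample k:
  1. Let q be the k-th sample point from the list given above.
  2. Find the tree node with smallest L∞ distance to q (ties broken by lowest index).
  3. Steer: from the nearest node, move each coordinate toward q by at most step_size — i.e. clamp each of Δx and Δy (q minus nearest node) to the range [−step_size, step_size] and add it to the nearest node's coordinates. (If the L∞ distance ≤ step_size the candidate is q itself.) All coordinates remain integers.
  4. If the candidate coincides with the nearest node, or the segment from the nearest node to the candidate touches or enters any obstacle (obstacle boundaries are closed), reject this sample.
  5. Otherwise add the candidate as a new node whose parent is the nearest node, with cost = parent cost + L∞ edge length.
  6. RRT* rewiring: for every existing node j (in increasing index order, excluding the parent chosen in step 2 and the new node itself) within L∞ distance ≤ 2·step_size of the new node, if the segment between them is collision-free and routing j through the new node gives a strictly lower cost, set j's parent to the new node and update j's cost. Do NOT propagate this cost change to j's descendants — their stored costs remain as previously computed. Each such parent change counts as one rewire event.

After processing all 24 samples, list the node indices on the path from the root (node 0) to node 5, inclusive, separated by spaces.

1. q=(34,2) nearest=0 d=32 new=(8,2) → add node 1 parent=0 cost=6
2. q=(24,10) nearest=1 d=16 new=(14,8) → add node 2 parent=1 cost=12
3. q=(30,6) nearest=2 d=16 new=(20,6) → add node 3 parent=2 cost=18
4. q=(9,8) nearest=2 d=5 new=(9,8) → add node 4 parent=2 cost=17
5. q=(18,5) nearest=3 d=2 new=(18,5) → add node 5 parent=3 cost=20
6. q=(5,4) nearest=1 d=3 new=(5,4) → add node 6 parent=1 cost=9; rewire 4→6 (13<17)
7. q=(30,3) nearest=3 d=10 new=(26,3) → add node 7 parent=3 cost=24
8. q=(6,7) nearest=4 d=3 new=(6,7) → add node 8 parent=4 cost=16
9. q=(32,6) nearest=7 d=6 new=(32,6) → blocked by [30,40]×[2,5], reject
10. q=(34,4) nearest=7 d=8 new=(32,4) → blocked by [30,40]×[2,5], reject
11. q=(6,7) nearest=8 d=0 → coincident, reject
12. q=(3,5) nearest=6 d=2 new=(3,5) → add node 9 parent=6 cost=11; rewire 8→9 (14<16)
13. q=(49,12) nearest=7 d=23 new=(32,9) → add node 10 parent=7 cost=30
14. q=(13,4) nearest=2 d=4 new=(13,4) → add node 11 parent=2 cost=16
15. q=(45,9) nearest=10 d=13 new=(38,9) → add node 12 parent=10 cost=36
16. q=(17,1) nearest=5 d=4 new=(17,1) → add node 13 parent=5 cost=24
17. q=(9,8) nearest=4 d=0 → coincident, reject
18. q=(30,9) nearest=10 d=2 new=(30,9) → add node 14 parent=10 cost=32
19. q=(15,6) nearest=2 d=2 new=(15,6) → add node 15 parent=2 cost=14; rewire 5→15 (17<20); rewire 13→15 (19<24)
20. q=(2,9) nearest=8 d=4 new=(2,9) → add node 16 parent=8 cost=18
21. q=(12,5) nearest=11 d=1 new=(12,5) → add node 17 parent=11 cost=17
22. q=(3,9) nearest=16 d=1 new=(3,9) → add node 18 parent=16 cost=19
23. q=(15,5) nearest=15 d=1 new=(15,5) → add node 19 parent=15 cost=15
24. q=(43,11) nearest=12 d=5 new=(43,11) → add node 20 parent=12 cost=41

Path: 0 1 2 15 5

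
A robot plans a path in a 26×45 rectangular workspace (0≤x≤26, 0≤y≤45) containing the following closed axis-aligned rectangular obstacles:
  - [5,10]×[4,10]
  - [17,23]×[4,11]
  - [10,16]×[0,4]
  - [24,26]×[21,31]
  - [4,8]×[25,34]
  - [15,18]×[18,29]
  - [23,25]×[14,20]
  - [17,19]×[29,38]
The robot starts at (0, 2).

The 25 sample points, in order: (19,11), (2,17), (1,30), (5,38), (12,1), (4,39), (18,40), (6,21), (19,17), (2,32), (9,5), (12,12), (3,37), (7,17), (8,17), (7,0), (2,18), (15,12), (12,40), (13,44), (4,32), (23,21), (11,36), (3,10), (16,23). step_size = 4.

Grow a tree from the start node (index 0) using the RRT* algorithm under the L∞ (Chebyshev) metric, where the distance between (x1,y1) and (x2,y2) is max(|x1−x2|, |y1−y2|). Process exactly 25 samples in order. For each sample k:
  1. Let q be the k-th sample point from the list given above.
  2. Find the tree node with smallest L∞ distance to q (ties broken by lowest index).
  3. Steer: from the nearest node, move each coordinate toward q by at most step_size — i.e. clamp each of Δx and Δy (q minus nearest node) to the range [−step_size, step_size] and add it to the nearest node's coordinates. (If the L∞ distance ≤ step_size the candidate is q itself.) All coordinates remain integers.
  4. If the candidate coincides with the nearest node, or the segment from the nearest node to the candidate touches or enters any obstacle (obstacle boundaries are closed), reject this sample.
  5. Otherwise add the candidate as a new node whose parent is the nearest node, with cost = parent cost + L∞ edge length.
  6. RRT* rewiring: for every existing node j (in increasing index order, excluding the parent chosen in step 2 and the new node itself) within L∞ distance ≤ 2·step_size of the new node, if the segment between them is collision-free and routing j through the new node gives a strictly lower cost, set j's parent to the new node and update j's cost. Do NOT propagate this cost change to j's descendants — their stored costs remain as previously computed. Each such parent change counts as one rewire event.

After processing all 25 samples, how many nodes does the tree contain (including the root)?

1. q=(19,11) nearest=0 d=19 new=(4,6) → add node 1 parent=0 cost=4
2. q=(2,17) nearest=1 d=11 new=(2,10) → add node 2 parent=1 cost=8
3. q=(1,30) nearest=2 d=20 new=(1,14) → add node 3 parent=2 cost=12
4. q=(5,38) nearest=3 d=24 new=(5,18) → add node 4 parent=3 cost=16
5. q=(12,1) nearest=1 d=8 new=(8,2) → blocked by [5,10]×[4,10], reject
6. q=(4,39) nearest=4 d=21 new=(4,22) → add node 5 parent=4 cost=20
7. q=(18,40) nearest=5 d=18 new=(8,26) → blocked by [4,8]×[25,34], reject
8. q=(6,21) nearest=5 d=2 new=(6,21) → add node 6 parent=5 cost=22
9. q=(19,17) nearest=6 d=13 new=(10,17) → add node 7 parent=6 cost=26
10. q=(2,32) nearest=5 d=10 new=(2,26) → add node 8 parent=5 cost=24
11. q=(9,5) nearest=1 d=5 new=(8,5) → blocked by [5,10]×[4,10], reject
12. q=(12,12) nearest=7 d=5 new=(12,13) → add node 9 parent=7 cost=30
13. q=(3,37) nearest=8 d=11 new=(3,30) → add node 10 parent=8 cost=28
14. q=(7,17) nearest=4 d=2 new=(7,17) → add node 11 parent=4 cost=18; rewire 7→11 (21<26); rewire 9→11 (23<30)
15. q=(8,17) nearest=11 d=1 new=(8,17) → add node 12 parent=11 cost=19
16. q=(7,0) nearest=1 d=6 new=(7,2) → blocked by [5,10]×[4,10], reject
17. q=(2,18) nearest=4 d=3 new=(2,18) → add node 13 parent=4 cost=19
18. q=(15,12) nearest=9 d=3 new=(15,12) → add node 14 parent=9 cost=26
19. q=(12,40) nearest=10 d=10 new=(7,34) → blocked by [4,8]×[25,34], reject
20. q=(13,44) nearest=10 d=14 new=(7,34) → blocked by [4,8]×[25,34], reject
21. q=(4,32) nearest=10 d=2 new=(4,32) → blocked by [4,8]×[25,34], reject
22. q=(23,21) nearest=14 d=9 new=(19,16) → add node 15 parent=14 cost=30
23. q=(11,36) nearest=10 d=8 new=(7,34) → blocked by [4,8]×[25,34], reject
24. q=(3,10) nearest=2 d=1 new=(3,10) → add node 16 parent=2 cost=9; rewire 7→16 (16<21); rewire 11→16 (16<18); rewire 12→16 (16<19); rewire 13→16 (17<19)
25. q=(16,23) nearest=7 d=6 new=(14,21) → add node 17 parent=7 cost=20

Node count: 18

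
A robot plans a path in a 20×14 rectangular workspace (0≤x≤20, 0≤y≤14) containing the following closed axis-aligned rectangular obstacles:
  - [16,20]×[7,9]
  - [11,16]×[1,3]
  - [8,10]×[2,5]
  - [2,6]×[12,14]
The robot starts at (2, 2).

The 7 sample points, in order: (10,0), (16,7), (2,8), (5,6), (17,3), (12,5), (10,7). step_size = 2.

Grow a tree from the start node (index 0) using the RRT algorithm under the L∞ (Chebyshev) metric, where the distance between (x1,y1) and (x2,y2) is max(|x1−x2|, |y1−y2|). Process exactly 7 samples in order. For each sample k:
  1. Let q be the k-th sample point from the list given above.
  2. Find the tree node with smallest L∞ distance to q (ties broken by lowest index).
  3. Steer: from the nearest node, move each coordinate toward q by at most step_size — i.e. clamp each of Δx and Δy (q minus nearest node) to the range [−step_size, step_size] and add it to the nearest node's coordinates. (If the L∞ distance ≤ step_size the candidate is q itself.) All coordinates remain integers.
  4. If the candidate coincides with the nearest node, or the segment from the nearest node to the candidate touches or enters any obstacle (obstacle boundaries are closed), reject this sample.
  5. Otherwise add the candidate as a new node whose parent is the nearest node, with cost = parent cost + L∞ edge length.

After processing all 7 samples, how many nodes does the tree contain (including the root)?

1. q=(10,0) nearest=0 d=8 new=(4,0) → add node 1 parent=0 cost=2
2. q=(16,7) nearest=1 d=12 new=(6,2) → add node 2 parent=1 cost=4
3. q=(2,8) nearest=0 d=6 new=(2,4) → add node 3 parent=0 cost=2
4. q=(5,6) nearest=3 d=3 new=(4,6) → add node 4 parent=3 cost=4
5. q=(17,3) nearest=2 d=11 new=(8,3) → blocked by [8,10]×[2,5], reject
6. q=(12,5) nearest=2 d=6 new=(8,4) → blocked by [8,10]×[2,5], reject
7. q=(10,7) nearest=2 d=5 new=(8,4) → blocked by [8,10]×[2,5], reject

Node count: 5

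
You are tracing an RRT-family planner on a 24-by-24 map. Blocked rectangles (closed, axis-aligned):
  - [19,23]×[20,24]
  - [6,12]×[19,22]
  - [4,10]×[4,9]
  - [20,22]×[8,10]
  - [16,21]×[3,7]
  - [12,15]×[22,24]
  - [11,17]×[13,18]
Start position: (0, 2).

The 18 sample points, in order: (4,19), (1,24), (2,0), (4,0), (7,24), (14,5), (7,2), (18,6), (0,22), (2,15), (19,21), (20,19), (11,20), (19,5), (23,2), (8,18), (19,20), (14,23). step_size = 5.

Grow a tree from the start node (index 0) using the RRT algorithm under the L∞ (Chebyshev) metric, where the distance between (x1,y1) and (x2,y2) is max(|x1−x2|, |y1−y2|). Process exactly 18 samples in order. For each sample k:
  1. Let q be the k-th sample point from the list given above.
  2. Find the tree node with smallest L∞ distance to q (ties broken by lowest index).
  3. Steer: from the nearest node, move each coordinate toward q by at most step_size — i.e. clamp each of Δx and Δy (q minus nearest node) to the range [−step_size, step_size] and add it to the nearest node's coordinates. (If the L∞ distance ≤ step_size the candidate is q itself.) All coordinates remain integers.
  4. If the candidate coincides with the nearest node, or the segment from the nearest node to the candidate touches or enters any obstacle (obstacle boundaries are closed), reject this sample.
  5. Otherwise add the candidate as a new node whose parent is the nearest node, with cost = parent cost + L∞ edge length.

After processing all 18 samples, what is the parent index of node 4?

1. q=(4,19) nearest=0 d=17 new=(4,7) → blocked by [4,10]×[4,9], reject
2. q=(1,24) nearest=0 d=22 new=(1,7) → add node 1 parent=0 cost=5
3. q=(2,0) nearest=0 d=2 new=(2,0) → add node 2 parent=0 cost=2
4. q=(4,0) nearest=2 d=2 new=(4,0) → add node 3 parent=2 cost=4
5. q=(7,24) nearest=1 d=17 new=(6,12) → add node 4 parent=1 cost=10
6. q=(14,5) nearest=4 d=8 new=(11,7) → blocked by [4,10]×[4,9], reject
7. q=(7,2) nearest=3 d=3 new=(7,2) → add node 5 parent=3 cost=7
8. q=(18,6) nearest=5 d=11 new=(12,6) → blocked by [4,10]×[4,9], reject
9. q=(0,22) nearest=4 d=10 new=(1,17) → add node 6 parent=4 cost=15
10. q=(2,15) nearest=6 d=2 new=(2,15) → add node 7 parent=6 cost=17
11. q=(19,21) nearest=4 d=13 new=(11,17) → blocked by [11,17]×[13,18], reject
12. q=(20,19) nearest=4 d=14 new=(11,17) → blocked by [11,17]×[13,18], reject
13. q=(11,20) nearest=4 d=8 new=(11,17) → blocked by [11,17]×[13,18], reject
14. q=(19,5) nearest=5 d=12 new=(12,5) → add node 8 parent=5 cost=12
15. q=(23,2) nearest=8 d=11 new=(17,2) → add node 9 parent=8 cost=17
16. q=(8,18) nearest=4 d=6 new=(8,17) → add node 10 parent=4 cost=15
17. q=(19,20) nearest=10 d=11 new=(13,20) → blocked by [6,12]×[19,22], reject
18. q=(14,23) nearest=10 d=6 new=(13,22) → blocked by [6,12]×[19,22], reject

Parent of node 4: 1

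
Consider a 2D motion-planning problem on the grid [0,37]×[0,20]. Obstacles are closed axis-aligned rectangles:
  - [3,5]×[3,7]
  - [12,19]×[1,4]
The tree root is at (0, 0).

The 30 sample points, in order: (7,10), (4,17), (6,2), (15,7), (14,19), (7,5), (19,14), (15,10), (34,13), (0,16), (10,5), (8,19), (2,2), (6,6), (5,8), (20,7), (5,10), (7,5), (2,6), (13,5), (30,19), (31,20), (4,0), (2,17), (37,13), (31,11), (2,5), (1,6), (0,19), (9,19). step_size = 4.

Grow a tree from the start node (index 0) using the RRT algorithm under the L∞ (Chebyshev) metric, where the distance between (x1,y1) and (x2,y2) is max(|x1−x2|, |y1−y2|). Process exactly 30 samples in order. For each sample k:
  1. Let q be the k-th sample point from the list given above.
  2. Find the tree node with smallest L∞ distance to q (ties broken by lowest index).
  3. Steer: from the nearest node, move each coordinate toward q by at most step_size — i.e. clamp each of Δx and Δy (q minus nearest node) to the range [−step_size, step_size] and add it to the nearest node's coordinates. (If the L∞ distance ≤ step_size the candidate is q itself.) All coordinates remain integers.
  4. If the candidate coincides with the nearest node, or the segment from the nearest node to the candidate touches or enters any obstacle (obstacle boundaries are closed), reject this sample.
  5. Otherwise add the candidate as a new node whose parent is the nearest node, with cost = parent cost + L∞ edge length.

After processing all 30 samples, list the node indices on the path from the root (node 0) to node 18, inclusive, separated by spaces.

1. q=(7,10) nearest=0 d=10 new=(4,4) → blocked by [3,5]×[3,7], reject
2. q=(4,17) nearest=0 d=17 new=(4,4) → blocked by [3,5]×[3,7], reject
3. q=(6,2) nearest=0 d=6 new=(4,2) → add node 1 parent=0 cost=4
4. q=(15,7) nearest=1 d=11 new=(8,6) → blocked by [3,5]×[3,7], reject
5. q=(14,19) nearest=1 d=17 new=(8,6) → blocked by [3,5]×[3,7], reject
6. q=(7,5) nearest=1 d=3 new=(7,5) → blocked by [3,5]×[3,7], reject
7. q=(19,14) nearest=1 d=15 new=(8,6) → blocked by [3,5]×[3,7], reject
8. q=(15,10) nearest=1 d=11 new=(8,6) → blocked by [3,5]×[3,7], reject
9. q=(34,13) nearest=1 d=30 new=(8,6) → blocked by [3,5]×[3,7], reject
10. q=(0,16) nearest=1 d=14 new=(0,6) → blocked by [3,5]×[3,7], reject
11. q=(10,5) nearest=1 d=6 new=(8,5) → add node 2 parent=1 cost=8
12. q=(8,19) nearest=2 d=14 new=(8,9) → add node 3 parent=2 cost=12
13. q=(2,2) nearest=0 d=2 new=(2,2) → add node 4 parent=0 cost=2
14. q=(6,6) nearest=2 d=2 new=(6,6) → add node 5 parent=2 cost=10
15. q=(5,8) nearest=5 d=2 new=(5,8) → add node 6 parent=5 cost=12
16. q=(20,7) nearest=2 d=12 new=(12,7) → add node 7 parent=2 cost=12
17. q=(5,10) nearest=6 d=2 new=(5,10) → add node 8 parent=6 cost=14
18. q=(7,5) nearest=2 d=1 new=(7,5) → add node 9 parent=2 cost=9
19. q=(2,6) nearest=6 d=3 new=(2,6) → blocked by [3,5]×[3,7], reject
20. q=(13,5) nearest=7 d=2 new=(13,5) → add node 10 parent=7 cost=14
21. q=(30,19) nearest=10 d=17 new=(17,9) → add node 11 parent=10 cost=18
22. q=(31,20) nearest=11 d=14 new=(21,13) → add node 12 parent=11 cost=22
23. q=(4,0) nearest=1 d=2 new=(4,0) → add node 13 parent=1 cost=6
24. q=(2,17) nearest=8 d=7 new=(2,14) → add node 14 parent=8 cost=18
25. q=(37,13) nearest=12 d=16 new=(25,13) → add node 15 parent=12 cost=26
26. q=(31,11) nearest=15 d=6 new=(29,11) → add node 16 parent=15 cost=30
27. q=(2,5) nearest=1 d=3 new=(2,5) → blocked by [3,5]×[3,7], reject
28. q=(1,6) nearest=1 d=4 new=(1,6) → blocked by [3,5]×[3,7], reject
29. q=(0,19) nearest=14 d=5 new=(0,18) → add node 17 parent=14 cost=22
30. q=(9,19) nearest=14 d=7 new=(6,18) → add node 18 parent=14 cost=22

Path: 0 1 2 5 6 8 14 18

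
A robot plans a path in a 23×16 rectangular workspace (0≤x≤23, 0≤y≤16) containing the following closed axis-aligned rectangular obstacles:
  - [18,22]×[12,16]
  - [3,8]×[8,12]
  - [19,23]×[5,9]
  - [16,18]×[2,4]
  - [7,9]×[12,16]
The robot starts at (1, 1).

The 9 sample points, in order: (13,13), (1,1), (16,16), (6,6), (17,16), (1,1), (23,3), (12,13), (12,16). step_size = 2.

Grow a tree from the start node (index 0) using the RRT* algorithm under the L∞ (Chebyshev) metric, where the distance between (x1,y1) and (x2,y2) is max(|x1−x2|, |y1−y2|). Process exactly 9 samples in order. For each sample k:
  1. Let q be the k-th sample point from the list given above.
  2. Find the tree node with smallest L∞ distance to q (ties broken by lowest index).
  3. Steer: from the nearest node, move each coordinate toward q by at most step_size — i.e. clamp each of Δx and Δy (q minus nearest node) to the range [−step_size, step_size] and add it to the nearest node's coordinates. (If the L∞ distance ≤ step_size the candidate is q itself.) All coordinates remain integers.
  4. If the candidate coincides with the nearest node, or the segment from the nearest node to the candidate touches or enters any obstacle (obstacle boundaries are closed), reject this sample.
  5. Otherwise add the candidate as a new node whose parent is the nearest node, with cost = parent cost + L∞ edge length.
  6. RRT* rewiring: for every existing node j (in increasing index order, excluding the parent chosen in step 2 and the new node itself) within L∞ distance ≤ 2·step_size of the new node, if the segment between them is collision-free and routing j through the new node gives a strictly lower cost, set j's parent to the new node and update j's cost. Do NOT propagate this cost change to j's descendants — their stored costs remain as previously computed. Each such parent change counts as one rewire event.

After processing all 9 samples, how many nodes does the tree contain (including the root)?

Node count: 5

1. q=(13,13) nearest=0 d=12 new=(3,3) → add node 1 parent=0 cost=2
2. q=(1,1) nearest=0 d=0 → coincident, reject
3. q=(16,16) nearest=1 d=13 new=(5,5) → add node 2 parent=1 cost=4
4. q=(6,6) nearest=2 d=1 new=(6,6) → add node 3 parent=2 cost=5
5. q=(17,16) nearest=3 d=11 new=(8,8) → blocked by [3,8]×[8,12], reject
6. q=(1,1) nearest=0 d=0 → coincident, reject
7. q=(23,3) nearest=3 d=17 new=(8,4) → add node 4 parent=3 cost=7
8. q=(12,13) nearest=3 d=7 new=(8,8) → blocked by [3,8]×[8,12], reject
9. q=(12,16) nearest=3 d=10 new=(8,8) → blocked by [3,8]×[8,12], reject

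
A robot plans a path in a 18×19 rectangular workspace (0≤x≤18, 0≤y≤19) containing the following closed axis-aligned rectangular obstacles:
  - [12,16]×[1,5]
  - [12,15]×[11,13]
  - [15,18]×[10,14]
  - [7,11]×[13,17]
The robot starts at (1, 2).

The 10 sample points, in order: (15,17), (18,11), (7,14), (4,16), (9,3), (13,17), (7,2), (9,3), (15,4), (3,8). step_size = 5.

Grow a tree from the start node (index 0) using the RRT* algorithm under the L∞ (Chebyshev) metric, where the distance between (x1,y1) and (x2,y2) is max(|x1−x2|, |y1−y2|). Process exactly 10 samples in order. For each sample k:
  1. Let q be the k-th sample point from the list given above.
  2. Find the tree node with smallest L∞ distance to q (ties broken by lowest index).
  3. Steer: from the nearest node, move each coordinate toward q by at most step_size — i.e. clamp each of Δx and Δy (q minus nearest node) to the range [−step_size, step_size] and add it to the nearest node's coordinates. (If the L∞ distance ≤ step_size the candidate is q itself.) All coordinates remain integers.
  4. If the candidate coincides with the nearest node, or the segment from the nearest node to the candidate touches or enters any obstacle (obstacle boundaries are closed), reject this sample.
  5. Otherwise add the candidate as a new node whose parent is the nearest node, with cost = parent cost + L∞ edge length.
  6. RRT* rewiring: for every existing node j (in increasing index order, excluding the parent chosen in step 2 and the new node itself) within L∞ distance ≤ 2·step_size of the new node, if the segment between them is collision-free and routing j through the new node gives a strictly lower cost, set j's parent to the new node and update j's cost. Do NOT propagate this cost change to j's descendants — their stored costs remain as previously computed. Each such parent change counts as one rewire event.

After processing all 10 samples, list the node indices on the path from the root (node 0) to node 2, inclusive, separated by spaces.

1. q=(15,17) nearest=0 d=15 new=(6,7) → add node 1 parent=0 cost=5
2. q=(18,11) nearest=1 d=12 new=(11,11) → add node 2 parent=1 cost=10
3. q=(7,14) nearest=2 d=4 new=(7,14) → blocked by [7,11]×[13,17], reject
4. q=(4,16) nearest=2 d=7 new=(6,16) → blocked by [7,11]×[13,17], reject
5. q=(9,3) nearest=1 d=4 new=(9,3) → add node 3 parent=1 cost=9
6. q=(13,17) nearest=2 d=6 new=(13,16) → add node 4 parent=2 cost=15
7. q=(7,2) nearest=3 d=2 new=(7,2) → add node 5 parent=3 cost=11
8. q=(9,3) nearest=3 d=0 → coincident, reject
9. q=(15,4) nearest=3 d=6 new=(14,4) → blocked by [12,16]×[1,5], reject
10. q=(3,8) nearest=1 d=3 new=(3,8) → add node 6 parent=1 cost=8

Path: 0 1 2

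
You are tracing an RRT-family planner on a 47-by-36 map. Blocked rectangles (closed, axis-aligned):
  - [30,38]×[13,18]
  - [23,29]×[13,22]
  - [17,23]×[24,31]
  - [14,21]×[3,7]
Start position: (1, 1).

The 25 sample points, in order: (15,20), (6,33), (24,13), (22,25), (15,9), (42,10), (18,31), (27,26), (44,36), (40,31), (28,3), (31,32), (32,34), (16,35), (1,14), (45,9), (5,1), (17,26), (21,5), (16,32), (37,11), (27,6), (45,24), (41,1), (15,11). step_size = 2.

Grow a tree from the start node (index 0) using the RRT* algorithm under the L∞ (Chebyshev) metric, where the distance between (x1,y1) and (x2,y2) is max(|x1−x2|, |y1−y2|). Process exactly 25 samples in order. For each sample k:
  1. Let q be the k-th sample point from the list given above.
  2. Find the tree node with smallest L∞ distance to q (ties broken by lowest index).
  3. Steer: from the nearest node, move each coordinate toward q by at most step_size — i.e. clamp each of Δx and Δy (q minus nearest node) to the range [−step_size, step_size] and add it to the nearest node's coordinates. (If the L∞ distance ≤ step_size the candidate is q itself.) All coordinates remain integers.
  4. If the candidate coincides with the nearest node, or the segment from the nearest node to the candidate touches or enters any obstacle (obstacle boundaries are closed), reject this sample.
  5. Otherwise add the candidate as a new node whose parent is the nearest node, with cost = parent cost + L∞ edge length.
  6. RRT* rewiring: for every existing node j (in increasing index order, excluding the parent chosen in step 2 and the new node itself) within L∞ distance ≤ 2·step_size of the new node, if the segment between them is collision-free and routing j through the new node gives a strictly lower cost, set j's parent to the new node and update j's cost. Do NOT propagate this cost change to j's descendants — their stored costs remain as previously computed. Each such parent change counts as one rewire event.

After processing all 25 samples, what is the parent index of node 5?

Parent of node 5: 4

1. q=(15,20) nearest=0 d=19 new=(3,3) → add node 1 parent=0 cost=2
2. q=(6,33) nearest=1 d=30 new=(5,5) → add node 2 parent=1 cost=4
3. q=(24,13) nearest=2 d=19 new=(7,7) → add node 3 parent=2 cost=6
4. q=(22,25) nearest=3 d=18 new=(9,9) → add node 4 parent=3 cost=8
5. q=(15,9) nearest=4 d=6 new=(11,9) → add node 5 parent=4 cost=10
6. q=(42,10) nearest=5 d=31 new=(13,10) → add node 6 parent=5 cost=12
7. q=(18,31) nearest=6 d=21 new=(15,12) → add node 7 parent=6 cost=14
8. q=(27,26) nearest=7 d=14 new=(17,14) → add node 8 parent=7 cost=16
9. q=(44,36) nearest=8 d=27 new=(19,16) → add node 9 parent=8 cost=18
10. q=(40,31) nearest=9 d=21 new=(21,18) → add node 10 parent=9 cost=20
11. q=(28,3) nearest=8 d=11 new=(19,12) → add node 11 parent=8 cost=18
12. q=(31,32) nearest=10 d=14 new=(23,20) → blocked by [23,29]×[13,22], reject
13. q=(32,34) nearest=10 d=16 new=(23,20) → blocked by [23,29]×[13,22], reject
14. q=(16,35) nearest=10 d=17 new=(19,20) → add node 12 parent=10 cost=22
15. q=(1,14) nearest=3 d=7 new=(5,9) → add node 13 parent=3 cost=8
16. q=(45,9) nearest=10 d=24 new=(23,16) → blocked by [23,29]×[13,22], reject
17. q=(5,1) nearest=1 d=2 new=(5,1) → add node 14 parent=1 cost=4
18. q=(17,26) nearest=12 d=6 new=(17,22) → add node 15 parent=12 cost=24
19. q=(21,5) nearest=7 d=7 new=(17,10) → add node 16 parent=7 cost=16
20. q=(16,32) nearest=15 d=10 new=(16,24) → add node 17 parent=15 cost=26
21. q=(37,11) nearest=10 d=16 new=(23,16) → blocked by [23,29]×[13,22], reject
22. q=(27,6) nearest=11 d=8 new=(21,10) → add node 18 parent=11 cost=20
23. q=(45,24) nearest=10 d=24 new=(23,20) → blocked by [23,29]×[13,22], reject
24. q=(41,1) nearest=10 d=20 new=(23,16) → blocked by [23,29]×[13,22], reject
25. q=(15,11) nearest=7 d=1 new=(15,11) → add node 19 parent=7 cost=15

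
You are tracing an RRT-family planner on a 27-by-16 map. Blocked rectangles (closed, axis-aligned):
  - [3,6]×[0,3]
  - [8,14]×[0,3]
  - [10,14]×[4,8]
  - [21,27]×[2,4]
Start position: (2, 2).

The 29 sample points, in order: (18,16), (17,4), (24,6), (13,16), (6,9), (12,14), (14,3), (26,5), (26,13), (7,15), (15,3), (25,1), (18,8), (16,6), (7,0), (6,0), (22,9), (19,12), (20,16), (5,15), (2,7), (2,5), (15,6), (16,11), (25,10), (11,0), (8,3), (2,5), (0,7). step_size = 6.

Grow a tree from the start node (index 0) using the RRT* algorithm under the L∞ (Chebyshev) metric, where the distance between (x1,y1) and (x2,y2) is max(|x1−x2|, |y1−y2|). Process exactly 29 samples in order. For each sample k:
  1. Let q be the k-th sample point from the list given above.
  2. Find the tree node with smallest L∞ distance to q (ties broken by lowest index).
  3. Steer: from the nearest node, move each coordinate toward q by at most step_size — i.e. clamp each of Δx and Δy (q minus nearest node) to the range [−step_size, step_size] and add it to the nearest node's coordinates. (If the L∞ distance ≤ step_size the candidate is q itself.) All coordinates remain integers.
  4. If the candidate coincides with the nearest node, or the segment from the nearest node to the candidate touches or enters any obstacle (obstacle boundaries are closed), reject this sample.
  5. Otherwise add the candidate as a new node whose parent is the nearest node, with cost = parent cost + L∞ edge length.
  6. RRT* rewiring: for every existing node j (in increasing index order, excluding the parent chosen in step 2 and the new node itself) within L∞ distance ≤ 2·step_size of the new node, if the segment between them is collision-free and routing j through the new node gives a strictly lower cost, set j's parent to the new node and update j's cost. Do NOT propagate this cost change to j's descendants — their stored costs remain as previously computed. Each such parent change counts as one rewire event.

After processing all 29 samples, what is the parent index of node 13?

Parent of node 13: 12

1. q=(18,16) nearest=0 d=16 new=(8,8) → blocked by [3,6]×[0,3], reject
2. q=(17,4) nearest=0 d=15 new=(8,4) → blocked by [3,6]×[0,3], reject
3. q=(24,6) nearest=0 d=22 new=(8,6) → blocked by [3,6]×[0,3], reject
4. q=(13,16) nearest=0 d=14 new=(8,8) → blocked by [3,6]×[0,3], reject
5. q=(6,9) nearest=0 d=7 new=(6,8) → add node 1 parent=0 cost=6
6. q=(12,14) nearest=1 d=6 new=(12,14) → add node 2 parent=1 cost=12
7. q=(14,3) nearest=1 d=8 new=(12,3) → blocked by [8,14]×[0,3], reject
8. q=(26,5) nearest=2 d=14 new=(18,8) → add node 3 parent=2 cost=18
9. q=(26,13) nearest=3 d=8 new=(24,13) → add node 4 parent=3 cost=24
10. q=(7,15) nearest=2 d=5 new=(7,15) → add node 5 parent=2 cost=17
11. q=(15,3) nearest=3 d=5 new=(15,3) → add node 6 parent=3 cost=23
12. q=(25,1) nearest=3 d=7 new=(24,2) → blocked by [21,27]×[2,4], reject
13. q=(18,8) nearest=3 d=0 → coincident, reject
14. q=(16,6) nearest=3 d=2 new=(16,6) → add node 7 parent=3 cost=20
15. q=(7,0) nearest=0 d=5 new=(7,0) → blocked by [3,6]×[0,3], reject
16. q=(6,0) nearest=0 d=4 new=(6,0) → blocked by [3,6]×[0,3], reject
17. q=(22,9) nearest=3 d=4 new=(22,9) → add node 8 parent=3 cost=22
18. q=(19,12) nearest=8 d=3 new=(19,12) → add node 9 parent=8 cost=25
19. q=(20,16) nearest=4 d=4 new=(20,16) → add node 10 parent=4 cost=28
20. q=(5,15) nearest=5 d=2 new=(5,15) → add node 11 parent=5 cost=19
21. q=(2,7) nearest=1 d=4 new=(2,7) → add node 12 parent=1 cost=10; rewire 11→12 (18<19)
22. q=(2,5) nearest=12 d=2 new=(2,5) → add node 13 parent=12 cost=12
23. q=(15,6) nearest=7 d=1 new=(15,6) → add node 14 parent=7 cost=21
24. q=(16,11) nearest=3 d=3 new=(16,11) → add node 15 parent=3 cost=21; rewire 9→15 (24<25); rewire 10→15 (26<28)
25. q=(25,10) nearest=4 d=3 new=(25,10) → add node 16 parent=4 cost=27
26. q=(11,0) nearest=6 d=4 new=(11,0) → blocked by [8,14]×[0,3], reject
27. q=(8,3) nearest=1 d=5 new=(8,3) → blocked by [8,14]×[0,3], reject
28. q=(2,5) nearest=13 d=0 → coincident, reject
29. q=(0,7) nearest=12 d=2 new=(0,7) → add node 17 parent=12 cost=12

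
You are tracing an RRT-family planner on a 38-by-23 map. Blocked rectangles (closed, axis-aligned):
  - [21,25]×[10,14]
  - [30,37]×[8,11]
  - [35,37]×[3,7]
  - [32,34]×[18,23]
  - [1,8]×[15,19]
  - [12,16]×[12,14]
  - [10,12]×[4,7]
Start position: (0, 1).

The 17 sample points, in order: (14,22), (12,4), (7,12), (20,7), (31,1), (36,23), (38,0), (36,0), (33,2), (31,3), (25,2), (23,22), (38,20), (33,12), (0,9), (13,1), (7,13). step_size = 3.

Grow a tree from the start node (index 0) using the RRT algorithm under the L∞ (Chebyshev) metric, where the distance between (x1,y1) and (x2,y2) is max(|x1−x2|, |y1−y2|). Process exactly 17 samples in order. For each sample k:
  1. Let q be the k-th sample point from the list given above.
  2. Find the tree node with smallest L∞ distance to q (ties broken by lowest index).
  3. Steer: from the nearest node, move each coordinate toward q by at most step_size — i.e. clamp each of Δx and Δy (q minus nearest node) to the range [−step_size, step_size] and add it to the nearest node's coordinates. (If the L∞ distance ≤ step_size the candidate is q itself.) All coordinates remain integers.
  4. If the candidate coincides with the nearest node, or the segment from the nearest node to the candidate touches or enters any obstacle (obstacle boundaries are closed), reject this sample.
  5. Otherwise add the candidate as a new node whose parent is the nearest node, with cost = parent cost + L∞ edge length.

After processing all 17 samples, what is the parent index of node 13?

Parent of node 13: 7

1. q=(14,22) nearest=0 d=21 new=(3,4) → add node 1 parent=0 cost=3
2. q=(12,4) nearest=1 d=9 new=(6,4) → add node 2 parent=1 cost=6
3. q=(7,12) nearest=1 d=8 new=(6,7) → add node 3 parent=1 cost=6
4. q=(20,7) nearest=2 d=14 new=(9,7) → add node 4 parent=2 cost=9
5. q=(31,1) nearest=4 d=22 new=(12,4) → blocked by [10,12]×[4,7], reject
6. q=(36,23) nearest=4 d=27 new=(12,10) → add node 5 parent=4 cost=12
7. q=(38,0) nearest=5 d=26 new=(15,7) → add node 6 parent=5 cost=15
8. q=(36,0) nearest=6 d=21 new=(18,4) → add node 7 parent=6 cost=18
9. q=(33,2) nearest=7 d=15 new=(21,2) → add node 8 parent=7 cost=21
10. q=(31,3) nearest=8 d=10 new=(24,3) → add node 9 parent=8 cost=24
11. q=(25,2) nearest=9 d=1 new=(25,2) → add node 10 parent=9 cost=25
12. q=(23,22) nearest=5 d=12 new=(15,13) → blocked by [12,16]×[12,14], reject
13. q=(38,20) nearest=9 d=17 new=(27,6) → add node 11 parent=9 cost=27
14. q=(33,12) nearest=11 d=6 new=(30,9) → blocked by [30,37]×[8,11], reject
15. q=(0,9) nearest=1 d=5 new=(0,7) → add node 12 parent=1 cost=6
16. q=(13,1) nearest=7 d=5 new=(15,1) → add node 13 parent=7 cost=21
17. q=(7,13) nearest=5 d=5 new=(9,13) → add node 14 parent=5 cost=15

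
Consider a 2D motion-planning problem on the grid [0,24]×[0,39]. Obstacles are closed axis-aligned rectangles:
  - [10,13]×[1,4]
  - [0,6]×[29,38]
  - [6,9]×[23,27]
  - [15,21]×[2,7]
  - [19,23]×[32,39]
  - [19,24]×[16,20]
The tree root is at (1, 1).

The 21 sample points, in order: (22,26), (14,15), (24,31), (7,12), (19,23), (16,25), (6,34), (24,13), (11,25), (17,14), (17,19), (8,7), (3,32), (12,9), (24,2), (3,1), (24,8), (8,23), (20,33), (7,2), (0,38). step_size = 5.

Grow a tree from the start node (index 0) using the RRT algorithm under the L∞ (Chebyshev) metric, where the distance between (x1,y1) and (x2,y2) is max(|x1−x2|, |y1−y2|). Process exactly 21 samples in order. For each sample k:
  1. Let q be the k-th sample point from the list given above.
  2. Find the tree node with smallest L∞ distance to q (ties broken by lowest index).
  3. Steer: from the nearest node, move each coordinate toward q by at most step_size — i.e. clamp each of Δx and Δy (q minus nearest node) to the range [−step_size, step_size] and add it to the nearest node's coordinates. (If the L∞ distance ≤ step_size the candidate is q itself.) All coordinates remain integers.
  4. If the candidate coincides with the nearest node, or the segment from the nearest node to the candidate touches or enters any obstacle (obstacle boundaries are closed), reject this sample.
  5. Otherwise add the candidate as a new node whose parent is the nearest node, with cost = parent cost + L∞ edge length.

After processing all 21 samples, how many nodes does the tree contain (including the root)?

1. q=(22,26) nearest=0 d=25 new=(6,6) → add node 1 parent=0 cost=5
2. q=(14,15) nearest=1 d=9 new=(11,11) → add node 2 parent=1 cost=10
3. q=(24,31) nearest=2 d=20 new=(16,16) → add node 3 parent=2 cost=15
4. q=(7,12) nearest=2 d=4 new=(7,12) → add node 4 parent=2 cost=14
5. q=(19,23) nearest=3 d=7 new=(19,21) → add node 5 parent=3 cost=20
6. q=(16,25) nearest=5 d=4 new=(16,25) → add node 6 parent=5 cost=24
7. q=(6,34) nearest=6 d=10 new=(11,30) → add node 7 parent=6 cost=29
8. q=(24,13) nearest=3 d=8 new=(21,13) → add node 8 parent=3 cost=20
9. q=(11,25) nearest=6 d=5 new=(11,25) → add node 9 parent=6 cost=29
10. q=(17,14) nearest=3 d=2 new=(17,14) → add node 10 parent=3 cost=17
11. q=(17,19) nearest=5 d=2 new=(17,19) → add node 11 parent=5 cost=22
12. q=(8,7) nearest=1 d=2 new=(8,7) → add node 12 parent=1 cost=7
13. q=(3,32) nearest=7 d=8 new=(6,32) → blocked by [0,6]×[29,38], reject
14. q=(12,9) nearest=2 d=2 new=(12,9) → add node 13 parent=2 cost=12
15. q=(24,2) nearest=8 d=11 new=(24,8) → add node 14 parent=8 cost=25
16. q=(3,1) nearest=0 d=2 new=(3,1) → add node 15 parent=0 cost=2
17. q=(24,8) nearest=14 d=0 → coincident, reject
18. q=(8,23) nearest=9 d=3 new=(8,23) → blocked by [6,9]×[23,27], reject
19. q=(20,33) nearest=6 d=8 new=(20,30) → add node 16 parent=6 cost=29
20. q=(7,2) nearest=1 d=4 new=(7,2) → add node 17 parent=1 cost=9
21. q=(0,38) nearest=7 d=11 new=(6,35) → blocked by [0,6]×[29,38], reject

Node count: 18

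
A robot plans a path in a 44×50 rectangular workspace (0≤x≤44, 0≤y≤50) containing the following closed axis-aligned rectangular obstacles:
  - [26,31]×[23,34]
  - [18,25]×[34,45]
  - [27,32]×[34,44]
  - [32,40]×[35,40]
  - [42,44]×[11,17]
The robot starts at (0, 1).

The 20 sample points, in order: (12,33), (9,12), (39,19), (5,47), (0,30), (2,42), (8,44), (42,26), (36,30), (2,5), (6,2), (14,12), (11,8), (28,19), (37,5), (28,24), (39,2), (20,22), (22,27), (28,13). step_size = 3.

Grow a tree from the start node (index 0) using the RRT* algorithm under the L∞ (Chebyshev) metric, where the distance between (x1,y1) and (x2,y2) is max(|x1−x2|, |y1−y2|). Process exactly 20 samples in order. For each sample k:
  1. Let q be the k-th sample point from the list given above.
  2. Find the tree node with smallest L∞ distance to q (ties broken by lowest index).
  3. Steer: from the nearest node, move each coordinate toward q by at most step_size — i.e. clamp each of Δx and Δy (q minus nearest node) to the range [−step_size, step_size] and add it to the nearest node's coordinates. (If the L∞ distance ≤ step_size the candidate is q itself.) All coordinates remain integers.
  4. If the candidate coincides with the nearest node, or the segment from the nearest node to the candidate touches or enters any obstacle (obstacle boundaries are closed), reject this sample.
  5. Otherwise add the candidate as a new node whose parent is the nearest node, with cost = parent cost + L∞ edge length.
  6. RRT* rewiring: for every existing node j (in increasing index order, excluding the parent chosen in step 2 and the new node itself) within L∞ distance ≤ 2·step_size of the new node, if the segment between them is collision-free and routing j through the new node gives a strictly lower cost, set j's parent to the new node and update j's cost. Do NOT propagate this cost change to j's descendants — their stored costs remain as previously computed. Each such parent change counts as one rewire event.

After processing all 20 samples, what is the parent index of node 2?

1. q=(12,33) nearest=0 d=32 new=(3,4) → add node 1 parent=0 cost=3
2. q=(9,12) nearest=1 d=8 new=(6,7) → add node 2 parent=1 cost=6
3. q=(39,19) nearest=2 d=33 new=(9,10) → add node 3 parent=2 cost=9
4. q=(5,47) nearest=3 d=37 new=(6,13) → add node 4 parent=3 cost=12
5. q=(0,30) nearest=4 d=17 new=(3,16) → add node 5 parent=4 cost=15
6. q=(2,42) nearest=5 d=26 new=(2,19) → add node 6 parent=5 cost=18
7. q=(8,44) nearest=6 d=25 new=(5,22) → add node 7 parent=6 cost=21
8. q=(42,26) nearest=3 d=33 new=(12,13) → add node 8 parent=3 cost=12
9. q=(36,30) nearest=8 d=24 new=(15,16) → add node 9 parent=8 cost=15
10. q=(2,5) nearest=1 d=1 new=(2,5) → add node 10 parent=1 cost=4
11. q=(6,2) nearest=1 d=3 new=(6,2) → add node 11 parent=1 cost=6
12. q=(14,12) nearest=8 d=2 new=(14,12) → add node 12 parent=8 cost=14
13. q=(11,8) nearest=3 d=2 new=(11,8) → add node 13 parent=3 cost=11
14. q=(28,19) nearest=9 d=13 new=(18,19) → add node 14 parent=9 cost=18
15. q=(37,5) nearest=14 d=19 new=(21,16) → add node 15 parent=14 cost=21
16. q=(28,24) nearest=15 d=8 new=(24,19) → add node 16 parent=15 cost=24
17. q=(39,2) nearest=16 d=17 new=(27,16) → add node 17 parent=16 cost=27
18. q=(20,22) nearest=14 d=3 new=(20,22) → add node 18 parent=14 cost=21
19. q=(22,27) nearest=18 d=5 new=(22,25) → add node 19 parent=18 cost=24
20. q=(28,13) nearest=17 d=3 new=(28,13) → add node 20 parent=17 cost=30

Parent of node 2: 1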